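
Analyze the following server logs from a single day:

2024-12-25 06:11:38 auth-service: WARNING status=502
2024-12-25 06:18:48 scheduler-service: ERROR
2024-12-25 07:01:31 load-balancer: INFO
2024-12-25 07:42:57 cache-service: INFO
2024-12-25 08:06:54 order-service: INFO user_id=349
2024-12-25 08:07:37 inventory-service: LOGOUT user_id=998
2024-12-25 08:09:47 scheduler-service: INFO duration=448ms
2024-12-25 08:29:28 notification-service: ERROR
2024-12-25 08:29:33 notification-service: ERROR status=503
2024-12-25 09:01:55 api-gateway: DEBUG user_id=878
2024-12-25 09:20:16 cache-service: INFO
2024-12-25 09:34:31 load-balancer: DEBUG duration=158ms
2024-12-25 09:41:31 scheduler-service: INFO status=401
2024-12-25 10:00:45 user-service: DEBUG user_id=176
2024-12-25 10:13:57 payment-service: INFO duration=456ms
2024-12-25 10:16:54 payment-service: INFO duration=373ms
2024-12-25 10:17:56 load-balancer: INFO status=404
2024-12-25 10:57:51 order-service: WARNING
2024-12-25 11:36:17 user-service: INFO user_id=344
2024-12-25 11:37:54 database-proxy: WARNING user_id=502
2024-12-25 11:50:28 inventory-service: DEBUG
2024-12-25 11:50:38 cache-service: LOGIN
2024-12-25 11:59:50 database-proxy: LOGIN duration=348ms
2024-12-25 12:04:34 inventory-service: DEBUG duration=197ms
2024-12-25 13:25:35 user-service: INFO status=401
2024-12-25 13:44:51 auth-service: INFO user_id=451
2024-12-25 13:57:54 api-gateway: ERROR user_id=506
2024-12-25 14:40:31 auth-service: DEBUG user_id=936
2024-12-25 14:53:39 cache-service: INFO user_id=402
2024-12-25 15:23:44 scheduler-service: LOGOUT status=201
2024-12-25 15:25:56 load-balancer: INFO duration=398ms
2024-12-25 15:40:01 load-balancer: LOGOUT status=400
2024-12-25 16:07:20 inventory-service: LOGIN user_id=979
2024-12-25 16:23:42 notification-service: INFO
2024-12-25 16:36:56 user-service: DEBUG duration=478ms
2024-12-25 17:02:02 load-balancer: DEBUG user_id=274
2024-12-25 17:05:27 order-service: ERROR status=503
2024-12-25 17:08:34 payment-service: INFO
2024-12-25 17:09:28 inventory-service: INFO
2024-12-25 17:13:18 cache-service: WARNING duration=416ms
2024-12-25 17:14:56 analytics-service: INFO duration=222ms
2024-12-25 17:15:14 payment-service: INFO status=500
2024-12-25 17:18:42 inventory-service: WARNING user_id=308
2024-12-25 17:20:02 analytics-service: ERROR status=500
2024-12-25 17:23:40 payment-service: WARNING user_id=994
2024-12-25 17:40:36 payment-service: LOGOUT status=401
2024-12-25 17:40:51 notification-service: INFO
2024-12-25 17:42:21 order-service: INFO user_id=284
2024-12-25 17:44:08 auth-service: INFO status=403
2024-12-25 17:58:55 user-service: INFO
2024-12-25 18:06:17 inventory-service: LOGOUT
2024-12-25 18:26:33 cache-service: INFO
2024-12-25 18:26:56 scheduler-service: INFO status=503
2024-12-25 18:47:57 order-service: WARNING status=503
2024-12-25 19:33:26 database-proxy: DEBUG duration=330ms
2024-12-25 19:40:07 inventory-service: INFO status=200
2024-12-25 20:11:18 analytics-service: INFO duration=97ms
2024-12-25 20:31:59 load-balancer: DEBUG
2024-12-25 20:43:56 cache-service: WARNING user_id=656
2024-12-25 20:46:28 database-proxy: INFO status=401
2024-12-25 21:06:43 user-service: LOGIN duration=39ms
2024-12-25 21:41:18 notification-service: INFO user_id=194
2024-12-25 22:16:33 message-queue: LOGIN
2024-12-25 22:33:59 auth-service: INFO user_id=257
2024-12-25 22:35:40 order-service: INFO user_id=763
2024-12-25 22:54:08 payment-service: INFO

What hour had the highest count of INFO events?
17

To find the peak hour:

1. Group all INFO events by hour
2. Count events in each hour
3. Find hour with maximum count
4. Peak hour: 17 (with 8 events)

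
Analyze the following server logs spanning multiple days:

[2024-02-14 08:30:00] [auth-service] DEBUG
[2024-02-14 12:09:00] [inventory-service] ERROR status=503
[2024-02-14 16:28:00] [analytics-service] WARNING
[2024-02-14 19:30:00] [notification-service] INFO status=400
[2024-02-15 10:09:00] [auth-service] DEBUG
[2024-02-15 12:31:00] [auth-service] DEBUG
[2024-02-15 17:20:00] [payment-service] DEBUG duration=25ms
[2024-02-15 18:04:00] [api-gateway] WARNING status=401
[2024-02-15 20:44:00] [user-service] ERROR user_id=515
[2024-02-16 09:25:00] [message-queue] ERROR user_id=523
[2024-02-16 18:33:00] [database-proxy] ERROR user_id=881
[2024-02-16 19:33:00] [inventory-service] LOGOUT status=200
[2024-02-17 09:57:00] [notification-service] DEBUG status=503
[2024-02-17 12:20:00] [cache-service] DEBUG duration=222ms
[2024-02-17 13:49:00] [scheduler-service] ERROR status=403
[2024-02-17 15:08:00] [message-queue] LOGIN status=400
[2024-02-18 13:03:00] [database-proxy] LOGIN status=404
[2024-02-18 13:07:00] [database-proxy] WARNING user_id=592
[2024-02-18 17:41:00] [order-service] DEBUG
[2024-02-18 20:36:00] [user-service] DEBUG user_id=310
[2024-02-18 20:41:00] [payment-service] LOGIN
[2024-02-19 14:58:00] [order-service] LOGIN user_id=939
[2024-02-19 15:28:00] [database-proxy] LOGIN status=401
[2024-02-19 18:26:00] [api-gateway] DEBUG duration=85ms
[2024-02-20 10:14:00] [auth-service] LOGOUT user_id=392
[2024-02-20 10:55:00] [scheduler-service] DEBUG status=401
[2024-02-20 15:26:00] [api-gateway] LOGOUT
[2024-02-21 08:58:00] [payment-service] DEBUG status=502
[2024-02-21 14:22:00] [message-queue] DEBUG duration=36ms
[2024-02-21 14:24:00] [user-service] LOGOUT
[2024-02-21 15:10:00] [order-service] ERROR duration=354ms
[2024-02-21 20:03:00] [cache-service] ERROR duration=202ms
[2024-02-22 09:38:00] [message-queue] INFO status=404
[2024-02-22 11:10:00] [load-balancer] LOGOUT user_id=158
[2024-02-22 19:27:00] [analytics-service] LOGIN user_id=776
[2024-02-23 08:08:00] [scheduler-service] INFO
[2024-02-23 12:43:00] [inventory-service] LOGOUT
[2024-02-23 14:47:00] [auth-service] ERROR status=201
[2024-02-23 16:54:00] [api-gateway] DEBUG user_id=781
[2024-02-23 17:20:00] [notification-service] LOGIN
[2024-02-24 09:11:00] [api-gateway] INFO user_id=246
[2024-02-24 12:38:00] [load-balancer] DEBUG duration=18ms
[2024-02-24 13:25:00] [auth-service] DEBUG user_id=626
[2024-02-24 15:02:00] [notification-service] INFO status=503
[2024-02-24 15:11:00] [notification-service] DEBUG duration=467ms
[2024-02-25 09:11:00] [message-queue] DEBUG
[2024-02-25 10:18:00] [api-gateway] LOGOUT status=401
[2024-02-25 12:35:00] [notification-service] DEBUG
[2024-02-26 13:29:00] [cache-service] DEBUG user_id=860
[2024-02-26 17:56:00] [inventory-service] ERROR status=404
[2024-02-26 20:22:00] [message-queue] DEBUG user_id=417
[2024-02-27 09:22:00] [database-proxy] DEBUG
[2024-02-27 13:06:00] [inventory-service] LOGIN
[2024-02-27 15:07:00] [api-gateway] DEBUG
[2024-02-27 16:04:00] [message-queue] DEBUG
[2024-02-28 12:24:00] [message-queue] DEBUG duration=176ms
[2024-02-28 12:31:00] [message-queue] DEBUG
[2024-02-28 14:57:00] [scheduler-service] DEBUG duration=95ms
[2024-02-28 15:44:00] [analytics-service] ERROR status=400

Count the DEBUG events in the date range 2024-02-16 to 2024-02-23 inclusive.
9

To filter by date range:

1. Date range: 2024-02-16 through 2024-02-23, both dates inclusive
2. Filter for DEBUG events whose date falls in this range
3. Count matching events: 9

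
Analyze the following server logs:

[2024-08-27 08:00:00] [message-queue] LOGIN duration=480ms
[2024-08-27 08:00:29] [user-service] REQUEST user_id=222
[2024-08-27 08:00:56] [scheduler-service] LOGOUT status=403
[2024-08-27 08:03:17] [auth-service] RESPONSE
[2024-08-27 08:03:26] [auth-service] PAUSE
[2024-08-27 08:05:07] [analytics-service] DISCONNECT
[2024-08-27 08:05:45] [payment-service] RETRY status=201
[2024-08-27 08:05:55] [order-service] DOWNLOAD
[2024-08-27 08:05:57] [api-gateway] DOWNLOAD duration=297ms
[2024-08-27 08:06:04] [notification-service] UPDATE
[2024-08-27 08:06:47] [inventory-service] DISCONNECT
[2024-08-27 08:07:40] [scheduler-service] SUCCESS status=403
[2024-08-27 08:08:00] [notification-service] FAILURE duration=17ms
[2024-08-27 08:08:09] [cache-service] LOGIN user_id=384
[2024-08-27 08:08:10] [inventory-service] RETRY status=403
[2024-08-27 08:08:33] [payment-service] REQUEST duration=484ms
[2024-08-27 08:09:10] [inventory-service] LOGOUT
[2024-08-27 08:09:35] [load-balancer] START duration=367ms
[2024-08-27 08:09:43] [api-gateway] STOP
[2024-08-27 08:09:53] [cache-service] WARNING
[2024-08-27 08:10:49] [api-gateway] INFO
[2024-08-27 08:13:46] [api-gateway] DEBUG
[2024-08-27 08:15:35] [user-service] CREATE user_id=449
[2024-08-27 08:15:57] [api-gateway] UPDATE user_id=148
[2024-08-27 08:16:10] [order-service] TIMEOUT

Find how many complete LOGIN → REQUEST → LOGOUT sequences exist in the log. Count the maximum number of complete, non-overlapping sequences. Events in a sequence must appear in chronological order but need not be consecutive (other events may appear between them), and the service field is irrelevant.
2

To count sequences:

1. Look for pattern: LOGIN → REQUEST → LOGOUT
2. Greedily scan the log in chronological order, matching each sequence element in turn (ignoring service)
3. Each time the full pattern completes, increment the count and restart matching from the next event
4. Complete non-overlapping sequences found: 2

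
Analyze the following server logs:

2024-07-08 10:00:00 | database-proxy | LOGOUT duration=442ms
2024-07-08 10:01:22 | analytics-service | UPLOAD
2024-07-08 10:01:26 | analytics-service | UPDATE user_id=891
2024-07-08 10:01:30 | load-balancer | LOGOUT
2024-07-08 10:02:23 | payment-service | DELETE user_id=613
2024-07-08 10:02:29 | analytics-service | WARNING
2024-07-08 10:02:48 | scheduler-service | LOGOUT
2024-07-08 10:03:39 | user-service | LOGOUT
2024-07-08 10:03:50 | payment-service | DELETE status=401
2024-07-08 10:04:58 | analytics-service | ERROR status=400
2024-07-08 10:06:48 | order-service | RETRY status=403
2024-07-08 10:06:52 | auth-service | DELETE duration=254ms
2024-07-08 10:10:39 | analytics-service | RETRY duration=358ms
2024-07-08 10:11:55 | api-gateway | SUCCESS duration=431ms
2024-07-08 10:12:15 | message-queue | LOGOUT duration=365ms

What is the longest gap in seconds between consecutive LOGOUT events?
516

To find the longest gap:

1. Extract all LOGOUT events in chronological order
2. Calculate time differences between consecutive events
3. Find the maximum difference
4. Longest gap: 516 seconds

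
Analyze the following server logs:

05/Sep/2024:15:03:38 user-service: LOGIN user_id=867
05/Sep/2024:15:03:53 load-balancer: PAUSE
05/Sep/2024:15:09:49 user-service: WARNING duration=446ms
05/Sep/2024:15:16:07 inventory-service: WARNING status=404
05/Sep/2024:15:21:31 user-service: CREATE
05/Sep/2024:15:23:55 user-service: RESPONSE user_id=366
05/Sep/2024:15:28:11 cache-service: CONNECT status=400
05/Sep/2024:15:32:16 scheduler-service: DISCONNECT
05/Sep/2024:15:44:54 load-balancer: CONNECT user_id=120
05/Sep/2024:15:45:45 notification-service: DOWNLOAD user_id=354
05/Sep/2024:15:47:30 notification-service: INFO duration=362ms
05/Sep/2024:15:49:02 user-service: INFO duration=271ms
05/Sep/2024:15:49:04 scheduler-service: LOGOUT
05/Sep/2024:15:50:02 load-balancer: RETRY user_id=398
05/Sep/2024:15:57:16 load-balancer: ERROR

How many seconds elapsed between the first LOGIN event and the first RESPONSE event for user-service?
1217

To find the time between events:

1. Locate the first LOGIN event for user-service: 05/Sep/2024:15:03:38
2. Locate the first RESPONSE event for user-service: 05/Sep/2024:15:23:55
3. Calculate the difference: 05/Sep/2024:15:23:55 - 05/Sep/2024:15:03:38 = 1217 seconds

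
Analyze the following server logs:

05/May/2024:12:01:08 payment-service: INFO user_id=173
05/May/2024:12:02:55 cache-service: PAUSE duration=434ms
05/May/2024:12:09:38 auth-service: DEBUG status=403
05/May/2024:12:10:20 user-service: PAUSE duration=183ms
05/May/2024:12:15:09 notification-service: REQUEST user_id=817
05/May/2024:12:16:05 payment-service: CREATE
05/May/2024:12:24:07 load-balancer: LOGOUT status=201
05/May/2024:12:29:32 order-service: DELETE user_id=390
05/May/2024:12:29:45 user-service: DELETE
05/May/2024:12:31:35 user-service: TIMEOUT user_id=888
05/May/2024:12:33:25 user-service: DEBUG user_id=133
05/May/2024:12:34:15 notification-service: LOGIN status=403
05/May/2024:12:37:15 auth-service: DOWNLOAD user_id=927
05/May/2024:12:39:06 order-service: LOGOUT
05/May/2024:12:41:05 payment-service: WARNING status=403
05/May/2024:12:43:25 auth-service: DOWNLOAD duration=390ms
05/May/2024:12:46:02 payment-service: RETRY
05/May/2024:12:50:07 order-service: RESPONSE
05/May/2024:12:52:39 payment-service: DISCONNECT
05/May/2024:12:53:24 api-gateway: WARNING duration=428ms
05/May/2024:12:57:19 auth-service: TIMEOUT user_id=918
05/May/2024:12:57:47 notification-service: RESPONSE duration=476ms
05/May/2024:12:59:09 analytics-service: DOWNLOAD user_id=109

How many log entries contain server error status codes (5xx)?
0

To find matching entries:

1. Pattern to match: server error status codes (5xx)
2. Scan each log entry for the pattern
3. Count matches: 0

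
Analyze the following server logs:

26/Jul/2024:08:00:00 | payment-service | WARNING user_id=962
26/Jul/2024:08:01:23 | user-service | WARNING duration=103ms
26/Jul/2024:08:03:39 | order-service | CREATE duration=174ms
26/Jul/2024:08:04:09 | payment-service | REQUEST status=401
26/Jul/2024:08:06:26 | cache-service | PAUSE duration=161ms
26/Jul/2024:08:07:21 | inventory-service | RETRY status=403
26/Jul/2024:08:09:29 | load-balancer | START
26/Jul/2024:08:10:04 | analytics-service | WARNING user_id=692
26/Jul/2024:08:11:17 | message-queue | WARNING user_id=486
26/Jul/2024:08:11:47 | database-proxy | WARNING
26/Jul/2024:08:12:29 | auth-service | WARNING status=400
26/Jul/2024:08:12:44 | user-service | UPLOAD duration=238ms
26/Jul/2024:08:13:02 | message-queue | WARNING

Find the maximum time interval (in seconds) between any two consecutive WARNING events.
521

To find the longest gap:

1. Extract all WARNING events in chronological order
2. Calculate time differences between consecutive events
3. Find the maximum difference
4. Longest gap: 521 seconds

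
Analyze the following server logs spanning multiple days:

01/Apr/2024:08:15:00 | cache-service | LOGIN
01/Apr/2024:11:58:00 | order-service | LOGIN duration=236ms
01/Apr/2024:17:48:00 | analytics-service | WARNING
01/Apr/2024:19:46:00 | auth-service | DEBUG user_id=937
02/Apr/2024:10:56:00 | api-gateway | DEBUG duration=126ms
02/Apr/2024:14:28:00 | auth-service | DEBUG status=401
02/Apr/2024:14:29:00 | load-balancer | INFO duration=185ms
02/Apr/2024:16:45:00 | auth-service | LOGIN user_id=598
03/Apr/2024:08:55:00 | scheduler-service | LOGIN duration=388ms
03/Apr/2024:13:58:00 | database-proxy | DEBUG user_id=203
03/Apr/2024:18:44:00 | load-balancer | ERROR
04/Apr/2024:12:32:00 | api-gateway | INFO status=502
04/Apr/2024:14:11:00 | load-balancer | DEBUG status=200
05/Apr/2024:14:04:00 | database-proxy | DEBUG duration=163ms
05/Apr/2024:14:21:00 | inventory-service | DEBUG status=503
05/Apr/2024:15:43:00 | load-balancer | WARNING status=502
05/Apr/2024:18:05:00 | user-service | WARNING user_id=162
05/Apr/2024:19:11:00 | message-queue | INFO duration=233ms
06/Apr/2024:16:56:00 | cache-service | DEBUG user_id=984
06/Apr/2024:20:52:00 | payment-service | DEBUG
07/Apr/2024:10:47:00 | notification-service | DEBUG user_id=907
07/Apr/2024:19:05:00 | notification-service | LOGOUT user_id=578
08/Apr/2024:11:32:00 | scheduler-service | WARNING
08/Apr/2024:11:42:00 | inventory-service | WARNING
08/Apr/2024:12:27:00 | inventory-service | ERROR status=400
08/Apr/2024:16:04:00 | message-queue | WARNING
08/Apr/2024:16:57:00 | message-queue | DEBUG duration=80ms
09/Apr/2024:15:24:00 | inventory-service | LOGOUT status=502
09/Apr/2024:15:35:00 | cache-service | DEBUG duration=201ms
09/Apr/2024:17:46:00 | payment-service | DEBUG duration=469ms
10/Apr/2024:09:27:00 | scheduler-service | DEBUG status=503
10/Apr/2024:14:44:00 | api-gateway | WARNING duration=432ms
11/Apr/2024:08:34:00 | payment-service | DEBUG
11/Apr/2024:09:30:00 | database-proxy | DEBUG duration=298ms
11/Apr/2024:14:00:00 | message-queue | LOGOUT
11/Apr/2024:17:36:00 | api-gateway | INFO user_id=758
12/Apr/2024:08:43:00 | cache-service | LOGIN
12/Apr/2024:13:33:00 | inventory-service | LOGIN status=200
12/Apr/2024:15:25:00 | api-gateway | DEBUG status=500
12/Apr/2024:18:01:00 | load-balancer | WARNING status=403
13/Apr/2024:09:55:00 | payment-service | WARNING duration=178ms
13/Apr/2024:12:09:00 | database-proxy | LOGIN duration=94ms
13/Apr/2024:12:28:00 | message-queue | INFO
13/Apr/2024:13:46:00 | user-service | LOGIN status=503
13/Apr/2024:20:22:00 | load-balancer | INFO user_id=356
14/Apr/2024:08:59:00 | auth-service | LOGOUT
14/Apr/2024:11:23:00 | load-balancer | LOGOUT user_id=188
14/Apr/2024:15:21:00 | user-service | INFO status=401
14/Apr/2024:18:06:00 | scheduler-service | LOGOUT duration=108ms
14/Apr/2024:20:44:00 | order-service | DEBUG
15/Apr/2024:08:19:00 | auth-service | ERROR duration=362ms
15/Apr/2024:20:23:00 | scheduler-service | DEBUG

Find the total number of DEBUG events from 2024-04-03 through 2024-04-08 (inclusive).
8

To filter by date range:

1. Date range: 2024-04-03 through 2024-04-08, both dates inclusive
2. Filter for DEBUG events whose date falls in this range
3. Count matching events: 8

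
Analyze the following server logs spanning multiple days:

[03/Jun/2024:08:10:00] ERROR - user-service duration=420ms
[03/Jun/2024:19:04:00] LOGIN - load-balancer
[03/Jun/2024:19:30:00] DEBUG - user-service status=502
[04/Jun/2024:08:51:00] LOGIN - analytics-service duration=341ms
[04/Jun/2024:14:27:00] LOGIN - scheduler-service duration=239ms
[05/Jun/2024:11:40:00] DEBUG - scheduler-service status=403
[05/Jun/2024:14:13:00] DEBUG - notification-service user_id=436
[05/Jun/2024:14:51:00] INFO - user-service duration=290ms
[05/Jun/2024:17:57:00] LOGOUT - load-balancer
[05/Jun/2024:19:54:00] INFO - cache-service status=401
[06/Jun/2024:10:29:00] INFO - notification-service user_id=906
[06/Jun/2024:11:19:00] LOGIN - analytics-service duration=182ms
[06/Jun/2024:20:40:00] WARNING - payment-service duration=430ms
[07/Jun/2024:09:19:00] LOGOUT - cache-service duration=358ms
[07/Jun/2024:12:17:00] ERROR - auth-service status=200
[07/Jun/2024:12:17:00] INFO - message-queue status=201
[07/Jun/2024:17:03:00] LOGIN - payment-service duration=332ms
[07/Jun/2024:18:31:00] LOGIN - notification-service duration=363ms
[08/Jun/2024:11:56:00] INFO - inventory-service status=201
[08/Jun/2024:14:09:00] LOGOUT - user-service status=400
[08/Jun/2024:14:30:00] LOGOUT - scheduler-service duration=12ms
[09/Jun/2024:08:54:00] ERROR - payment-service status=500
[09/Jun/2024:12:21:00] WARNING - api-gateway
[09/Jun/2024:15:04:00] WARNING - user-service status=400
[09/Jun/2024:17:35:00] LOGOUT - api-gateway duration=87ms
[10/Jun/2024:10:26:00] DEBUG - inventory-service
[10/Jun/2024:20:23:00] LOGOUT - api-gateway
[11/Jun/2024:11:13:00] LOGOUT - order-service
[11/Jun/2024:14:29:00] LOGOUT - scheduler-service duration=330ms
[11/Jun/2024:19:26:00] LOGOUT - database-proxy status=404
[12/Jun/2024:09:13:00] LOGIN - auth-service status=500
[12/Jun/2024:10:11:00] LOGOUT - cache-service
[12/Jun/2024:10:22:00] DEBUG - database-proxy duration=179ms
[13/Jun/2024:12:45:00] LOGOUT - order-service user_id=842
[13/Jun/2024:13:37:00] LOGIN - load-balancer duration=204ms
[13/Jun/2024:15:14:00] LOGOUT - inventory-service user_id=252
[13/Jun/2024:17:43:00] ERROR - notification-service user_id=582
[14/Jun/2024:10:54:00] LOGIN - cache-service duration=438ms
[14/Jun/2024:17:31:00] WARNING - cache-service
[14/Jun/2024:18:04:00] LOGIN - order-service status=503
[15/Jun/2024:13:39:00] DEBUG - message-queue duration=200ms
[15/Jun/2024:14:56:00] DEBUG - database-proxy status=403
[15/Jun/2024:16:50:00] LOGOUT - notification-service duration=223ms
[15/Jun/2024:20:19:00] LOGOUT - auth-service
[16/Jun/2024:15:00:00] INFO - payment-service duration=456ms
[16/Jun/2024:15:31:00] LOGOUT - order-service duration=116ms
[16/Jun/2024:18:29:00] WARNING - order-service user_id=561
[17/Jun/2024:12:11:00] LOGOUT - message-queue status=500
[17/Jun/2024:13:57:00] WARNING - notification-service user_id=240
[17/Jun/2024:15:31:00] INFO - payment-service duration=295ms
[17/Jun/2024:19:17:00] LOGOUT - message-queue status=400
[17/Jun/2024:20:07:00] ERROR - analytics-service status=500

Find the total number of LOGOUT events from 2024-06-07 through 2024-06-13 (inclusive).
11

To filter by date range:

1. Date range: 2024-06-07 through 2024-06-13, both dates inclusive
2. Filter for LOGOUT events whose date falls in this range
3. Count matching events: 11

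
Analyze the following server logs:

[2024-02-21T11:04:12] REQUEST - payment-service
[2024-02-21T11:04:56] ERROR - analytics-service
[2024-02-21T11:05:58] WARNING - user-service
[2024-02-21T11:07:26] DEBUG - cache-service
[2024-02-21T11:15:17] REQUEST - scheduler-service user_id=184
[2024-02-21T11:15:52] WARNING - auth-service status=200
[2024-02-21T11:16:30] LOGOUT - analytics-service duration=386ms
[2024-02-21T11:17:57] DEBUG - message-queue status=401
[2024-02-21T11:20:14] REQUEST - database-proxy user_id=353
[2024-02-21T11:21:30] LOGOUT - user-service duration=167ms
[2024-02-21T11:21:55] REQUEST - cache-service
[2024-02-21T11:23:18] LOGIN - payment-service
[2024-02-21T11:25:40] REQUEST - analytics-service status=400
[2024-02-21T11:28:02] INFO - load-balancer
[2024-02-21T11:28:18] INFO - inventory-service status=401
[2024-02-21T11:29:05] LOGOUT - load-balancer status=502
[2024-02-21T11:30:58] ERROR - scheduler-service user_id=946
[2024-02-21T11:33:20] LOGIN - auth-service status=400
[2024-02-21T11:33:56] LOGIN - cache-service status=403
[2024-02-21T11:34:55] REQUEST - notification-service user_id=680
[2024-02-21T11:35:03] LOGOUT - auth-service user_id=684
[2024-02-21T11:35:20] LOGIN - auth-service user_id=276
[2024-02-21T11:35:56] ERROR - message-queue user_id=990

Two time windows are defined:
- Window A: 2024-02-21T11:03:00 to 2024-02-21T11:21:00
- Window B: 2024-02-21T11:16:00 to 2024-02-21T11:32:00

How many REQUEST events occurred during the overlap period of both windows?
1

To find overlap events:

1. Window A: 2024-02-21T11:03:00 to 2024-02-21T11:21:00
2. Window B: 2024-02-21T11:16:00 to 2024-02-21T11:32:00
3. Overlap period: 2024-02-21T11:16:00 to 2024-02-21T11:21:00
4. Count REQUEST events in overlap: 1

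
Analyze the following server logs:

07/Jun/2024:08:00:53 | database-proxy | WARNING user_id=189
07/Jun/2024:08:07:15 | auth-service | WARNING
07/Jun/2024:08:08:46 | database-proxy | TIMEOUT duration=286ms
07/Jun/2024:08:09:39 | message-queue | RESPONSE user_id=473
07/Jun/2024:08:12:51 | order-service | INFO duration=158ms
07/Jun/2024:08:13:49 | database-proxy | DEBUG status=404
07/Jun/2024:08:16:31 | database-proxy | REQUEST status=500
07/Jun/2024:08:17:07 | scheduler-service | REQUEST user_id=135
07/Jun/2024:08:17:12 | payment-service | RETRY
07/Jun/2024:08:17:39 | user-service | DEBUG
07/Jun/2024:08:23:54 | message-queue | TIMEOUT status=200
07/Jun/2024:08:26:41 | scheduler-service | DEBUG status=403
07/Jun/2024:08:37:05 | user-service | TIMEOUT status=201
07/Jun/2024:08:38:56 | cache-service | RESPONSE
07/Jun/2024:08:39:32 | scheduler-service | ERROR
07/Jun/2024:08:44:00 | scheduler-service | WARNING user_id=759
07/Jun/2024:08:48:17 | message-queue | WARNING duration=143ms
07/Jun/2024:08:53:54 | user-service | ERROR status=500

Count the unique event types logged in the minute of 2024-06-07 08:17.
3

To count unique event types:

1. Filter events in the minute starting at 2024-06-07 08:17
2. Extract event types from matching entries
3. Count unique types: 3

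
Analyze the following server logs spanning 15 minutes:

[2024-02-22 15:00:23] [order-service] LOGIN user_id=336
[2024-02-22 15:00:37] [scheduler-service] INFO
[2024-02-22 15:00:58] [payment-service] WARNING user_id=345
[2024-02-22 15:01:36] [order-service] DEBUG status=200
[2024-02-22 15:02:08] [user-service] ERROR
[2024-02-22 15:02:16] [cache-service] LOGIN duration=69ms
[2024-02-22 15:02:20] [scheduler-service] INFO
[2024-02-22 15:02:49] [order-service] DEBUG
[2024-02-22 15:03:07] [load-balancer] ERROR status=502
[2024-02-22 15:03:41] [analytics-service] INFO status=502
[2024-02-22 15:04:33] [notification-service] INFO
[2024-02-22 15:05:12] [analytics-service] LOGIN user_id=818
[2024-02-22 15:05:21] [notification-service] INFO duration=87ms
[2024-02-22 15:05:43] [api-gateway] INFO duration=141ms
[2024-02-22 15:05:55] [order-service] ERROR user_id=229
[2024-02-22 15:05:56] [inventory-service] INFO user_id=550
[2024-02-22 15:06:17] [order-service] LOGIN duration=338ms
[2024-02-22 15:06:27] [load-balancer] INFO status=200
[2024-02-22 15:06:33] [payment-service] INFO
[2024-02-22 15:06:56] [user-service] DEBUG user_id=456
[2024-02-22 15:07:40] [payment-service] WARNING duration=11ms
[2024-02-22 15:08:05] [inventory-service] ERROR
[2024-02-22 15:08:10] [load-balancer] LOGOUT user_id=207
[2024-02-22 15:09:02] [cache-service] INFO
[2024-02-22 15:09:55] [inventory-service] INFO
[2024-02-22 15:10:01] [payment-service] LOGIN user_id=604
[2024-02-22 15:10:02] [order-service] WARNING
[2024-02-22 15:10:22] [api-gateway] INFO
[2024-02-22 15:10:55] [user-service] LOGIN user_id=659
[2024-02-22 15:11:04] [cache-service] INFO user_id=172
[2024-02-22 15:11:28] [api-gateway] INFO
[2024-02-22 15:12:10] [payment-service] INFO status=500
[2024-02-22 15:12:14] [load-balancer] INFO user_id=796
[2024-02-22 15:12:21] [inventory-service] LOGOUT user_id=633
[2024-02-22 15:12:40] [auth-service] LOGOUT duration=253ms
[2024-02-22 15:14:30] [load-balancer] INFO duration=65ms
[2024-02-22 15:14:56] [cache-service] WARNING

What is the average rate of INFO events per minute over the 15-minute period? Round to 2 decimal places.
1.13

To calculate the rate:

1. Count total INFO events: 17
2. Total time period: 15 minutes
3. Rate = 17 / 15 = 1.13 events per minute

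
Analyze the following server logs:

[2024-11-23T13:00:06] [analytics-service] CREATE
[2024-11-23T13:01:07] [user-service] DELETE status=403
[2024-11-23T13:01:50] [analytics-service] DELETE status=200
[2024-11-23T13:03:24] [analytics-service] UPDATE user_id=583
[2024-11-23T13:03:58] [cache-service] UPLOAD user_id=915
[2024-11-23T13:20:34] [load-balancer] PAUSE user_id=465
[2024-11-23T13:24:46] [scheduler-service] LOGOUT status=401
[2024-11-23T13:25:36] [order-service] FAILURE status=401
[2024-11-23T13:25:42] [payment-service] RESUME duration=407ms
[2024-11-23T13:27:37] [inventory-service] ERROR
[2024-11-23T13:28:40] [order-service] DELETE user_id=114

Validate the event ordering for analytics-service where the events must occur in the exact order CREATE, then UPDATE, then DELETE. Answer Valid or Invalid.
Invalid

To validate ordering:

1. Required order: CREATE → UPDATE → DELETE
2. Rule: the events must occur in the exact order CREATE, then UPDATE, then DELETE
3. Check actual order of events for analytics-service
4. Result: Invalid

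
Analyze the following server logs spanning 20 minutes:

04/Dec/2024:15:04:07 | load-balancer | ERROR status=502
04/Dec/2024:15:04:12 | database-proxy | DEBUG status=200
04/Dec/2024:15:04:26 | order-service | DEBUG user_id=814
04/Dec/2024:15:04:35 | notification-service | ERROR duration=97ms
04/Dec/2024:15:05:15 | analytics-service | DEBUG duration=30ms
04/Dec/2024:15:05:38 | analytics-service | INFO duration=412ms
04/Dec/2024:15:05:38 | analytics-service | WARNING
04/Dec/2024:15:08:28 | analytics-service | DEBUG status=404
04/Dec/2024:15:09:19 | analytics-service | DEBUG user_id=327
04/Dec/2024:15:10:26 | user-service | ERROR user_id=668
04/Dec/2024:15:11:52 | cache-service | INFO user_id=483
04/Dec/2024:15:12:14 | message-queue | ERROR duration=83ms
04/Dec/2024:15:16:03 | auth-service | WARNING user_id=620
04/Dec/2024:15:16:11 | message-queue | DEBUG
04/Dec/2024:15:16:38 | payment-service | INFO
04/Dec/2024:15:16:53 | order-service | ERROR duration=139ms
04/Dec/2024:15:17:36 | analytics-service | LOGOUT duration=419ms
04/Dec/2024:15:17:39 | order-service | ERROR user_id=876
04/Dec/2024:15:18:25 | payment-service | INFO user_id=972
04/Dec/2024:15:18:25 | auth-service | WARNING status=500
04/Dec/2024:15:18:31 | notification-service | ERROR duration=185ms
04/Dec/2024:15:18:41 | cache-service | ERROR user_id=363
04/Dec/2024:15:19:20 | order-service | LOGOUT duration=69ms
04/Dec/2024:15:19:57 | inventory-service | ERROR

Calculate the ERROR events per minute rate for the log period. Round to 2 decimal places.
0.45

To calculate the rate:

1. Count total ERROR events: 9
2. Total time period: 20 minutes
3. Rate = 9 / 20 = 0.45 events per minute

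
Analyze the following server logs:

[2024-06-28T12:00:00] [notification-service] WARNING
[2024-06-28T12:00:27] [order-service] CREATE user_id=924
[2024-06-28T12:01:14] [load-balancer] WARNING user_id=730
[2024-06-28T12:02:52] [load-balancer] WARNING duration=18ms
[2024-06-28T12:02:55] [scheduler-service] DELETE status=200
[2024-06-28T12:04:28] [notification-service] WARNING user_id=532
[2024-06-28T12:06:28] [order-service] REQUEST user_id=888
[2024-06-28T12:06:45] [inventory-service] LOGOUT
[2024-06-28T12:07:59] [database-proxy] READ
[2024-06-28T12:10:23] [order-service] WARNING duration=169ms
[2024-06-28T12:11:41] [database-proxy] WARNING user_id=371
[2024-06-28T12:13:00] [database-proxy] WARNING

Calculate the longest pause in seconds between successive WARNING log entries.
355

To find the longest gap:

1. Extract all WARNING events in chronological order
2. Calculate time differences between consecutive events
3. Find the maximum difference
4. Longest gap: 355 seconds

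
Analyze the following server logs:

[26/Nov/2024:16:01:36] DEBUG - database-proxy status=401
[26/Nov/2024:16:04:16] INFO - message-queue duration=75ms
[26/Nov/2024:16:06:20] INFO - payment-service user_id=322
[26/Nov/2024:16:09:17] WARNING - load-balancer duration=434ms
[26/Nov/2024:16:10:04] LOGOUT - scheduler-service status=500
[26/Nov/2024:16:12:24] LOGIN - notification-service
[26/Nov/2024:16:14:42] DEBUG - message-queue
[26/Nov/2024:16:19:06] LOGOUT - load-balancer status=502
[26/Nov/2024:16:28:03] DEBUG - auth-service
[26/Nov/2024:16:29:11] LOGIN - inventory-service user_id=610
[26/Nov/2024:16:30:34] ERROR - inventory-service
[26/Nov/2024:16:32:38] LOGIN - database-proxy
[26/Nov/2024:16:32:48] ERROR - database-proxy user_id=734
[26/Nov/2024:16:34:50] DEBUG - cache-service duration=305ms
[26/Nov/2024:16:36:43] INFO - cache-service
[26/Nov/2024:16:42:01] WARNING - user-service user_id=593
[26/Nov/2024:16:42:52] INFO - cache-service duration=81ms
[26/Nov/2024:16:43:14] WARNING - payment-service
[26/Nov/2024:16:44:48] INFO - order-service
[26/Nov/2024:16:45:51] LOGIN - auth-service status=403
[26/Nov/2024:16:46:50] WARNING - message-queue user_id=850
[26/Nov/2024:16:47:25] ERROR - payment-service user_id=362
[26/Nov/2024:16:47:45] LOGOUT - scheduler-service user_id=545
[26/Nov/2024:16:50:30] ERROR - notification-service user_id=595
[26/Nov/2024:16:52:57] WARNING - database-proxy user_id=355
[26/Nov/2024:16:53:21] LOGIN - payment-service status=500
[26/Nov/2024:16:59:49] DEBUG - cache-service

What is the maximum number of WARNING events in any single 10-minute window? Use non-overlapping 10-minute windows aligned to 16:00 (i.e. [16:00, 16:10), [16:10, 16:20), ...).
3

To find the burst window:

1. Divide the log period into non-overlapping 10-minute windows starting at 16:00
2. Count WARNING events in each window
3. Find the window with maximum count
4. Maximum events in a window: 3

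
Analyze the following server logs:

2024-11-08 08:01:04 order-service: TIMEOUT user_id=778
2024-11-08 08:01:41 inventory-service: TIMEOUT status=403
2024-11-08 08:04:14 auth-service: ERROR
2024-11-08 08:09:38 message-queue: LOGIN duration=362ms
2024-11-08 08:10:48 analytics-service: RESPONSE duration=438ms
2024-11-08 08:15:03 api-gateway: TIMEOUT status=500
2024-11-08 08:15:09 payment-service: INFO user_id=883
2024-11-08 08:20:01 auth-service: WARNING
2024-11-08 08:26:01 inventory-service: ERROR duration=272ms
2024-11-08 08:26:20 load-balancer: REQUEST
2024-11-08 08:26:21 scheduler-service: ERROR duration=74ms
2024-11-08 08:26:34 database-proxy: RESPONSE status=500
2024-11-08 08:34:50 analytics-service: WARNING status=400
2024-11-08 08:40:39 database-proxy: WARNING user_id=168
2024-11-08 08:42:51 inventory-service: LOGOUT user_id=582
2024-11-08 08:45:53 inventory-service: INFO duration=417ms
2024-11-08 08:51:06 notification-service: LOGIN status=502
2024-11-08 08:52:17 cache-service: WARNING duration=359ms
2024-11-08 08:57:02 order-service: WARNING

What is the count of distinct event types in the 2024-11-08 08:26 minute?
3

To count unique event types:

1. Filter events in the minute starting at 2024-11-08 08:26
2. Extract event types from matching entries
3. Count unique types: 3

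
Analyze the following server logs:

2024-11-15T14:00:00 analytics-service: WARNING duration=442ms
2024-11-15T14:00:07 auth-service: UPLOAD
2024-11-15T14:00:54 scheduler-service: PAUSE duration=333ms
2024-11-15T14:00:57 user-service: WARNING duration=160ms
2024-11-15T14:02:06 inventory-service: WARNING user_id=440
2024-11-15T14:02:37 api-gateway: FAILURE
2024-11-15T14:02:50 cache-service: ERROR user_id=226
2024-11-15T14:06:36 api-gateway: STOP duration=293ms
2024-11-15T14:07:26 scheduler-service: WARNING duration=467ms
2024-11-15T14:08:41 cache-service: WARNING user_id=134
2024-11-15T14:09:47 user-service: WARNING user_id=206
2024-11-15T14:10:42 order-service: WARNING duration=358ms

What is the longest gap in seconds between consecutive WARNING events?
320

To find the longest gap:

1. Extract all WARNING events in chronological order
2. Calculate time differences between consecutive events
3. Find the maximum difference
4. Longest gap: 320 seconds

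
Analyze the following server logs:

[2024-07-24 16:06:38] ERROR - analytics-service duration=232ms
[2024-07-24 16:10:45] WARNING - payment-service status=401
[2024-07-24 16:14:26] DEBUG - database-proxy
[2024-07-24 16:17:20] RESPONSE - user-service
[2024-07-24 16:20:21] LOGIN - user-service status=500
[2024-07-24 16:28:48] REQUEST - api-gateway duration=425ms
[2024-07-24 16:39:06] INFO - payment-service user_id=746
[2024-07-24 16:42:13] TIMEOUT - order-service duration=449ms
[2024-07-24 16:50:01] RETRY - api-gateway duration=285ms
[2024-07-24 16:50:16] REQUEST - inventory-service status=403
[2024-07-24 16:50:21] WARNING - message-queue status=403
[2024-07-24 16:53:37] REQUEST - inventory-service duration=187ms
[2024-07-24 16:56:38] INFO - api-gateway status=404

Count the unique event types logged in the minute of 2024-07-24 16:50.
3

To count unique event types:

1. Filter events in the minute starting at 2024-07-24 16:50
2. Extract event types from matching entries
3. Count unique types: 3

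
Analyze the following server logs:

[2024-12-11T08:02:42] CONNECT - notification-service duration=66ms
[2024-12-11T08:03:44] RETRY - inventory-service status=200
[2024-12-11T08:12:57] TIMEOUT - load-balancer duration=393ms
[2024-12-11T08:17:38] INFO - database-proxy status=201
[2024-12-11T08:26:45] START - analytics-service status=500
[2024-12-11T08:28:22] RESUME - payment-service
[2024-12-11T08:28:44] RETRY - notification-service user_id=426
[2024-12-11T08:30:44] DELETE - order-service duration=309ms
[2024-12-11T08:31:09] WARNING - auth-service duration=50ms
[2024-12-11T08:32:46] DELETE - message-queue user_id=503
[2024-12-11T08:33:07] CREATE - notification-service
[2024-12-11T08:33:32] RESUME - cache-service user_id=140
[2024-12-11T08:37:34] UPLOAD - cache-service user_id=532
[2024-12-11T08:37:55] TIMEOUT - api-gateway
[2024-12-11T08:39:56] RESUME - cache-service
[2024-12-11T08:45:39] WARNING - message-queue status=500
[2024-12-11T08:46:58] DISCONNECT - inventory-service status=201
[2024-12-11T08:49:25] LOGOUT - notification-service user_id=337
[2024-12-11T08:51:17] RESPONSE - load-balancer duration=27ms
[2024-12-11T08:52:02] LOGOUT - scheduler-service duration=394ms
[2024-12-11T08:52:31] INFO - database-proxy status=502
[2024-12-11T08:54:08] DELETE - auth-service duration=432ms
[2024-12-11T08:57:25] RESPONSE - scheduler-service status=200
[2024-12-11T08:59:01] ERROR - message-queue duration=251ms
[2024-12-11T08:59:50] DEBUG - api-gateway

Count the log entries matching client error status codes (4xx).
0

To find matching entries:

1. Pattern to match: client error status codes (4xx)
2. Scan each log entry for the pattern
3. Count matches: 0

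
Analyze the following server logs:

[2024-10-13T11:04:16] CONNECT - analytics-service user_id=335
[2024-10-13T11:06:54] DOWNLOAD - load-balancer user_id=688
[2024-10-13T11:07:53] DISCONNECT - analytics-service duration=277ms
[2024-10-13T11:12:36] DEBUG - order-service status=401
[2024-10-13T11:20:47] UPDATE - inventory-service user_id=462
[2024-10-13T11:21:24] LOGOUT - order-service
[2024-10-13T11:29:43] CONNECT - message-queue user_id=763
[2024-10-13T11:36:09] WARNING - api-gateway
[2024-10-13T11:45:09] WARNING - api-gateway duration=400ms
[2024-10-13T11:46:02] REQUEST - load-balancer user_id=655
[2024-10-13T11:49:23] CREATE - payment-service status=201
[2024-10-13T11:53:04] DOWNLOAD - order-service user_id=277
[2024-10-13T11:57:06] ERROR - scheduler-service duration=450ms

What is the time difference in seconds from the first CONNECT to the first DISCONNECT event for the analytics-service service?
217

To find the time between events:

1. Locate the first CONNECT event for analytics-service: 2024-10-13T11:04:16
2. Locate the first DISCONNECT event for analytics-service: 2024-10-13T11:07:53
3. Calculate the difference: 2024-10-13T11:07:53 - 2024-10-13T11:04:16 = 217 seconds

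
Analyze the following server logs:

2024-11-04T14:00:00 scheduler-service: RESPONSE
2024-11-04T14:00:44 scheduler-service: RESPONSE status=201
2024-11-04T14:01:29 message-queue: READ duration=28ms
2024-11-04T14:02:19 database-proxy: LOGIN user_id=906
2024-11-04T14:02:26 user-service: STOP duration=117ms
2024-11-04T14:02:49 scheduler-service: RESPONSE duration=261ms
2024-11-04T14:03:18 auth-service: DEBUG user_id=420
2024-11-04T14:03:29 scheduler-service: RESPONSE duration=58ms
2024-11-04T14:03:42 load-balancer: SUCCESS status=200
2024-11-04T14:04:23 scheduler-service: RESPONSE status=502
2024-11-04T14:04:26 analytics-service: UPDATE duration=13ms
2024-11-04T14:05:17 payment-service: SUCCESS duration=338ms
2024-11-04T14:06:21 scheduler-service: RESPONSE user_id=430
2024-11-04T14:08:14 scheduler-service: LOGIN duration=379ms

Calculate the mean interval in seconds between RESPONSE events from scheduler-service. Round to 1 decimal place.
76.2

To calculate average interval:

1. Find all RESPONSE events for scheduler-service in order
2. Calculate time gaps between consecutive events
3. Compute mean of gaps: 381 / 5 = 76.2 seconds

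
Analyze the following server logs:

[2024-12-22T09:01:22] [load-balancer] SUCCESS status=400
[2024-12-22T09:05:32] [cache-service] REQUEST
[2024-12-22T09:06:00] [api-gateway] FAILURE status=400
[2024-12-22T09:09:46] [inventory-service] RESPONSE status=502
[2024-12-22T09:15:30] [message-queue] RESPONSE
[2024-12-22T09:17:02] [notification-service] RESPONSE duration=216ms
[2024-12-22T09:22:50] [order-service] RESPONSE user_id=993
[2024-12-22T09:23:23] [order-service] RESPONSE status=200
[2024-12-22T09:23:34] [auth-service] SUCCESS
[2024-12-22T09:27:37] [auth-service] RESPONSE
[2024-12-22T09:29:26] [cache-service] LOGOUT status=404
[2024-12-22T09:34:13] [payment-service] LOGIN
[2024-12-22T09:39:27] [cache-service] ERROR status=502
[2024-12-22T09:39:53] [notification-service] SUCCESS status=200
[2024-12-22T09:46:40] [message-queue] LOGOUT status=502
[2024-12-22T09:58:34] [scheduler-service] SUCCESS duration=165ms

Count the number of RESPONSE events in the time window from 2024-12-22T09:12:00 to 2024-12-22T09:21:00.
2

To count events in the time window:

1. Window boundaries: 2024-12-22T09:12:00 to 2024-12-22T09:21:00
2. Filter for RESPONSE events within this window
3. Count matching events: 2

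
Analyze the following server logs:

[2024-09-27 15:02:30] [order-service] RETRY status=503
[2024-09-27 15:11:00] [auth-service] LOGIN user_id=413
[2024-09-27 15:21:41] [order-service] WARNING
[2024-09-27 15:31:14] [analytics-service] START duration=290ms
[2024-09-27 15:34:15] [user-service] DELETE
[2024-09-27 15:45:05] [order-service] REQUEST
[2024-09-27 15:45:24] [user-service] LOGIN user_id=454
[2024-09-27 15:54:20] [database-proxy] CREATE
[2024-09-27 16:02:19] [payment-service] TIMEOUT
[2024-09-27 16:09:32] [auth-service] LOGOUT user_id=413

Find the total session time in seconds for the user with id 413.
3512

To calculate session duration:

1. Find LOGIN event for user_id=413: 2024-09-27 15:11:00
2. Find LOGOUT event for user_id=413: 2024-09-27 16:09:32
3. Session duration: 2024-09-27 16:09:32 - 2024-09-27 15:11:00 = 3512 seconds (58 minutes)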